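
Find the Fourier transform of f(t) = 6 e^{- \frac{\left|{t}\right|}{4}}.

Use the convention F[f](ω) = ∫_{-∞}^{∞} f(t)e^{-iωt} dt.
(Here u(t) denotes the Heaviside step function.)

F(ω) = \frac{48}{16 \omega^{2} + 1}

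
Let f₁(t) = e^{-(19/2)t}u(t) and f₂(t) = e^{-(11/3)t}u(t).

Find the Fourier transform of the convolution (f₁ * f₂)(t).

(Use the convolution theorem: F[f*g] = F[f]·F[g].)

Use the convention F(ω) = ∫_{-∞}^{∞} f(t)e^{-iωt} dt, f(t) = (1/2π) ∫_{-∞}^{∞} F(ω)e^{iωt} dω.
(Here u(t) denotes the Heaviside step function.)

F[f₁*f₂](ω) = \frac{6}{- 6 \omega^{2} + 79 i \omega + 209}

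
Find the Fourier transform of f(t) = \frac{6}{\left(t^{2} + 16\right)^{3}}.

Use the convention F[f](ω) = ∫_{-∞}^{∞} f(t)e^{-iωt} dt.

F(ω) = \frac{3 \pi \left(16 \omega^{2} + 12 \left|{\omega}\right| + 3\right) e^{- 4 \left|{\omega}\right|}}{4096}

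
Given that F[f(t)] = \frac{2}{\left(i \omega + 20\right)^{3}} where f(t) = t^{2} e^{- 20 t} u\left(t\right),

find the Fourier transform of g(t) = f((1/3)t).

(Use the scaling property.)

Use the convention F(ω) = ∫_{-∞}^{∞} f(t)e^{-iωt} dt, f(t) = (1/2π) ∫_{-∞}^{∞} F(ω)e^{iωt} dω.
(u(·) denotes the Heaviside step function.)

F[g](ω) = \frac{6}{\left(3 i \omega + 20\right)^{3}}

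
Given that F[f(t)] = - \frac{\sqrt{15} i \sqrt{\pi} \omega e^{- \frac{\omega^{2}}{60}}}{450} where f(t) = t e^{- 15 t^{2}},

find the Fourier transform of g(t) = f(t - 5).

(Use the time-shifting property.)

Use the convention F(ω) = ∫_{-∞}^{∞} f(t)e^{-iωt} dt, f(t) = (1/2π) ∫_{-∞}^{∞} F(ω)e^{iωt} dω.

F[g](ω) = - \frac{\sqrt{15} i \sqrt{\pi} \omega e^{- \frac{\omega \left(\omega + 300 i\right)}{60}}}{450}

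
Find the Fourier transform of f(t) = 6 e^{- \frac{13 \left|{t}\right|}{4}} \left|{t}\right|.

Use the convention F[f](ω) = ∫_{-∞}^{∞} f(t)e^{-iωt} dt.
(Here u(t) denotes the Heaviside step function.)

F(ω) = \frac{192 \left(169 - 16 \omega^{2}\right)}{\left(16 \omega^{2} + 169\right)^{2}}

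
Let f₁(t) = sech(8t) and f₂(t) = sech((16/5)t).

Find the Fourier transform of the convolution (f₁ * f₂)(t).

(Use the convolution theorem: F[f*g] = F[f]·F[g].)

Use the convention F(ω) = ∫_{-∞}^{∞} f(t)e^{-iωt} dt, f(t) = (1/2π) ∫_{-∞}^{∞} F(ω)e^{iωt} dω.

F[f₁*f₂](ω) = \frac{5 \pi^{2}}{128 \cosh{\left(\frac{\pi \omega}{16} \right)} \cosh{\left(\frac{5 \pi \omega}{32} \right)}}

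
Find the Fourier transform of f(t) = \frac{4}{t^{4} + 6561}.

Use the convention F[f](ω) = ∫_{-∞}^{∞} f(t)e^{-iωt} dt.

F(ω) = \frac{4 \pi e^{- \frac{9 \sqrt{2} \left|{\omega}\right|}{2}} \sin{\left(\frac{9 \sqrt{2} \left|{\omega}\right|}{2} + \frac{\pi}{4} \right)}}{729}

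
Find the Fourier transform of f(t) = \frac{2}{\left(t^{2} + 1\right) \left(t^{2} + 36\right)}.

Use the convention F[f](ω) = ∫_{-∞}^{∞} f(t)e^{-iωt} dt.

F(ω) = \frac{\pi \left(6 e^{5 \left|{\omega}\right|} - 1\right) e^{- 6 \left|{\omega}\right|}}{105}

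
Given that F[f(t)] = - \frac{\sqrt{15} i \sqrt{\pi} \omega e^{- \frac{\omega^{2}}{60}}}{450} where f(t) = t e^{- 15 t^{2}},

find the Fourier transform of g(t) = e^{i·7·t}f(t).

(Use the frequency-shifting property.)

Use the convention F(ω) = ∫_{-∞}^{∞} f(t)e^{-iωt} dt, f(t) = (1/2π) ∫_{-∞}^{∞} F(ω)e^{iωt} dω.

F[g](ω) = \frac{\sqrt{15} i \sqrt{\pi} \left(7 - \omega\right) e^{- \frac{\left(\omega - 7\right)^{2}}{60}}}{450}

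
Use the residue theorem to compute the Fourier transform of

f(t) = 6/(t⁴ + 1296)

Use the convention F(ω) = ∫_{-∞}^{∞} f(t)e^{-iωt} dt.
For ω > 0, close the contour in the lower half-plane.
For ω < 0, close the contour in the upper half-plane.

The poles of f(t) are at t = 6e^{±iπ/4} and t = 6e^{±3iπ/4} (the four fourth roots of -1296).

Let g(z) = f(z)e^{-iωz}; for large |z| the factor e^{-iωz} decays in the lower half-plane when ω > 0 and in the upper half-plane when ω < 0.

Case ω > 0 (lower half-plane, clockwise contour ⇒ F(ω) = -2πi·ΣRes):
  Res_{z = - 3 \sqrt{2} - 3 \sqrt{2} i} g(z) = \frac{\sqrt{2} i \left(1 - i\right) e^{3 \sqrt{2} \omega \left(-1 + i\right)}}{288}
  Res_{z = 3 \sqrt{2} - 3 \sqrt{2} i} g(z) = \frac{\sqrt{2} i \left(1 + i\right) e^{- 3 \sqrt{2} \omega \left(1 + i\right)}}{288}
  F(ω) = -2πi·ΣRes = \frac{\sqrt{2} \pi \left(1 - i\right) \left(e^{6 \sqrt{2} i \omega} + i\right) e^{- 3 \sqrt{2} \omega \left(1 + i\right)}}{144} = \frac{\pi e^{- 3 \sqrt{2} \omega} \sin{\left(3 \sqrt{2} \omega + \frac{\pi}{4} \right)}}{36}

Case ω < 0 (upper half-plane, counterclockwise contour ⇒ F(ω) = +2πi·ΣRes):
  Res_{z = 3 \sqrt{2} + 3 \sqrt{2} i} g(z) = \frac{\sqrt{2} i \left(-1 + i\right) e^{3 \sqrt{2} \omega \left(1 - i\right)}}{288}
  Res_{z = - 3 \sqrt{2} + 3 \sqrt{2} i} g(z) = \frac{\sqrt{2} \left(1 - i\right) e^{3 \sqrt{2} \omega \left(1 + i\right)}}{288}
  F(ω) = 2πi·ΣRes = - \frac{\sqrt{2} i \pi \left(i \left(1 - i\right) e^{3 \sqrt{2} \omega \left(1 - i\right)} - \left(1 - i\right) e^{3 \sqrt{2} \omega \left(1 + i\right)}\right)}{144} = \frac{\pi e^{3 \sqrt{2} \omega} \cos{\left(3 \sqrt{2} \omega + \frac{\pi}{4} \right)}}{36}

Both cases combine into a single formula in |ω|:

F(ω) = \frac{\pi e^{- 3 \sqrt{2} \left|{\omega}\right|} \sin{\left(3 \sqrt{2} \left|{\omega}\right| + \frac{\pi}{4} \right)}}{36}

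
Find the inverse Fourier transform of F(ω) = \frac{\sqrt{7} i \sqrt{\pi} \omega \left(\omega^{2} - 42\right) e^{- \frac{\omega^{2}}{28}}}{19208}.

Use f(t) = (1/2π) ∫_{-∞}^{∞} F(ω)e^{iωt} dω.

f(t) = t^{3} e^{- 7 t^{2}}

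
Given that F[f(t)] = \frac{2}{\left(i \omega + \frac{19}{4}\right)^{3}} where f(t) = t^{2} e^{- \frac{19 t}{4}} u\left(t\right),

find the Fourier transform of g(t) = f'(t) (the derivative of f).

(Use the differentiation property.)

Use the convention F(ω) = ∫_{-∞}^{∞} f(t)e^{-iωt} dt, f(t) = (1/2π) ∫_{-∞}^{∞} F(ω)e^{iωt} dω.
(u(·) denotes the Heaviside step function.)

F[g](ω) = \frac{128 i \omega}{\left(4 i \omega + 19\right)^{3}}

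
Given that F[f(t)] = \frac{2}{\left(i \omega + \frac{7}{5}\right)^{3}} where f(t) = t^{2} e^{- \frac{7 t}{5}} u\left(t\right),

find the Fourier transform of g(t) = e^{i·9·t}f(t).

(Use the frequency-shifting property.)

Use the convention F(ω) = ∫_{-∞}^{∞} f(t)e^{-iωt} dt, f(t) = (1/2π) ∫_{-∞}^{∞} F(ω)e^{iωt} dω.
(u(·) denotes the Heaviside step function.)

F[g](ω) = \frac{250}{\left(5 i \left(\omega - 9\right) + 7\right)^{3}}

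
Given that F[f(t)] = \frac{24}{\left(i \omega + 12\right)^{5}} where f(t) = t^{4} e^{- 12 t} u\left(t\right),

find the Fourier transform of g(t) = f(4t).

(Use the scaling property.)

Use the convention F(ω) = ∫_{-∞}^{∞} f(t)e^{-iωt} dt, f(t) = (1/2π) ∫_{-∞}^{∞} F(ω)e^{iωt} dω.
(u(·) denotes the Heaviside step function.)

F[g](ω) = \frac{6144}{\left(i \omega + 48\right)^{5}}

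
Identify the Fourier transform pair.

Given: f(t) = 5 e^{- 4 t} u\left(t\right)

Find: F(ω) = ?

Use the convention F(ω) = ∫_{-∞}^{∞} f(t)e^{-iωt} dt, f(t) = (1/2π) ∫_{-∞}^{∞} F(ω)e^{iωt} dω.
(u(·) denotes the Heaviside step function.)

F(ω) = \frac{5}{i \omega + 4}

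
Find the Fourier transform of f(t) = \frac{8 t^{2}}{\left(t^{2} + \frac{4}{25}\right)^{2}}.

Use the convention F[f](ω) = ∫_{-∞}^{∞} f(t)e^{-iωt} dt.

F(ω) = 2 \pi \left(5 - 2 \left|{\omega}\right|\right) e^{- \frac{2 \left|{\omega}\right|}{5}}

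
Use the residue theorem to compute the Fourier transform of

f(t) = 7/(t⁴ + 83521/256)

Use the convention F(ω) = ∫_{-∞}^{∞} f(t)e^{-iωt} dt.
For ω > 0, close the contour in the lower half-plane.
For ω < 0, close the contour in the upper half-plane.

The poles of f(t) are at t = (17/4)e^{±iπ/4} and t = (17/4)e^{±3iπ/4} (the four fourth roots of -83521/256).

Let g(z) = f(z)e^{-iωz}; for large |z| the factor e^{-iωz} decays in the lower half-plane when ω > 0 and in the upper half-plane when ω < 0.

Case ω > 0 (lower half-plane, clockwise contour ⇒ F(ω) = -2πi·ΣRes):
  Res_{z = - \frac{17 \sqrt{2}}{8} - \frac{17 \sqrt{2} i}{8}} g(z) = \frac{56 \sqrt{2} \left(1 + i\right) e^{\frac{17 \sqrt{2} \omega \left(-1 + i\right)}{8}}}{4913}
  Res_{z = \frac{17 \sqrt{2}}{8} - \frac{17 \sqrt{2} i}{8}} g(z) = \frac{56 \sqrt{2} \left(-1 + i\right) e^{- \frac{17 \sqrt{2} \omega \left(1 + i\right)}{8}}}{4913}
  F(ω) = -2πi·ΣRes = \frac{112 \sqrt{2} \pi \left(\left(1 - i\right) e^{\frac{17 \sqrt{2} i \omega}{4}} + 1 + i\right) e^{- \frac{17 \sqrt{2} \omega \left(1 + i\right)}{8}}}{4913} = \frac{448 \pi e^{- \frac{17 \sqrt{2} \omega}{8}} \sin{\left(\frac{17 \sqrt{2} \omega}{8} + \frac{\pi}{4} \right)}}{4913}

Case ω < 0 (upper half-plane, counterclockwise contour ⇒ F(ω) = +2πi·ΣRes):
  Res_{z = \frac{17 \sqrt{2}}{8} + \frac{17 \sqrt{2} i}{8}} g(z) = - \frac{56 \sqrt{2} \left(1 + i\right) e^{\frac{17 \sqrt{2} \omega \left(1 - i\right)}{8}}}{4913}
  Res_{z = - \frac{17 \sqrt{2}}{8} + \frac{17 \sqrt{2} i}{8}} g(z) = \frac{56 \sqrt{2} \left(1 - i\right) e^{\frac{17 \sqrt{2} \omega \left(1 + i\right)}{8}}}{4913}
  F(ω) = 2πi·ΣRes = - \frac{112 \sqrt{2} i \pi \left(\left(1 + i\right) e^{\frac{17 \sqrt{2} \omega \left(1 - i\right)}{8}} - \left(1 - i\right) e^{\frac{17 \sqrt{2} \omega \left(1 + i\right)}{8}}\right)}{4913} = \frac{448 \pi e^{\frac{17 \sqrt{2} \omega}{8}} \cos{\left(\frac{17 \sqrt{2} \omega}{8} + \frac{\pi}{4} \right)}}{4913}

Both cases combine into a single formula in |ω|:

F(ω) = \frac{448 \pi e^{- \frac{17 \sqrt{2} \left|{\omega}\right|}{8}} \sin{\left(\frac{17 \sqrt{2} \left|{\omega}\right|}{8} + \frac{\pi}{4} \right)}}{4913}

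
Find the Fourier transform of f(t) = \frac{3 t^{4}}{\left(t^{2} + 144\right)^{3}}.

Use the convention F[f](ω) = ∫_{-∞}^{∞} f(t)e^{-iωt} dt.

F(ω) = \frac{3 \pi \left(48 \omega^{2} - 20 \left|{\omega}\right| + 1\right) e^{- 12 \left|{\omega}\right|}}{32}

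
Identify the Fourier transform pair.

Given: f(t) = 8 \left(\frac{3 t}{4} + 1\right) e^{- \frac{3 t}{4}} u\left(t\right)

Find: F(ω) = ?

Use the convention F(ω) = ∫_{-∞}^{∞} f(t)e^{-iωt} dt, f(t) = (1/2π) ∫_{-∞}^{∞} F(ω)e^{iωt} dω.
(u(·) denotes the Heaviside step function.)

F(ω) = \frac{64 \left(- 2 i \omega - 3\right)}{16 \omega^{2} - 24 i \omega - 9}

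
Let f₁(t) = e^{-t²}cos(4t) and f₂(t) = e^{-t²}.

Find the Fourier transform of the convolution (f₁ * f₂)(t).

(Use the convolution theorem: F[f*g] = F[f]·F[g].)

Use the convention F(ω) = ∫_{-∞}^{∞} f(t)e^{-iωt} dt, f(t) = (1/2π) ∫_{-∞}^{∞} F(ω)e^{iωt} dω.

F[f₁*f₂](ω) = \frac{\pi \left(e^{4 \omega} + 1\right) e^{- \frac{\omega^{2}}{2} - 2 \omega - 4}}{2}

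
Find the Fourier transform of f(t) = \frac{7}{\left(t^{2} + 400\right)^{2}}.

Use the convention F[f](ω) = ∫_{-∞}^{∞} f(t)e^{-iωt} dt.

F(ω) = \frac{7 \pi \left(20 \left|{\omega}\right| + 1\right) e^{- 20 \left|{\omega}\right|}}{16000}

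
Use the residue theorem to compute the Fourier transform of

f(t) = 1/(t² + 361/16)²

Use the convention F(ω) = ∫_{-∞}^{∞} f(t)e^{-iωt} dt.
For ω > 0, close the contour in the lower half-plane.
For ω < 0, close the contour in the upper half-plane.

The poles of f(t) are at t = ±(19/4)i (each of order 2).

Let g(z) = f(z)e^{-iωz}; for large |z| the factor e^{-iωz} decays in the lower half-plane when ω > 0 and in the upper half-plane when ω < 0.

Case ω > 0 (lower half-plane, clockwise contour ⇒ F(ω) = -2πi·ΣRes):
  Res_{z = - \frac{19 i}{4}} g(z) = \frac{4 i \left(19 \omega + 4\right) e^{- \frac{19 \omega}{4}}}{6859} (pole of order 2)
  F(ω) = -2πi·ΣRes = \frac{8 \pi \left(19 \omega + 4\right) e^{- \frac{19 \omega}{4}}}{6859}

Case ω < 0 (upper half-plane, counterclockwise contour ⇒ F(ω) = +2πi·ΣRes):
  Res_{z = \frac{19 i}{4}} g(z) = \frac{4 i \left(19 \omega - 4\right) e^{\frac{19 \omega}{4}}}{6859} (pole of order 2)
  F(ω) = 2πi·ΣRes = \frac{8 \pi \left(4 - 19 \omega\right) e^{\frac{19 \omega}{4}}}{6859}

Both cases combine into a single formula in |ω|:

F(ω) = \frac{8 \pi \left(19 \left|{\omega}\right| + 4\right) e^{- \frac{19 \left|{\omega}\right|}{4}}}{6859}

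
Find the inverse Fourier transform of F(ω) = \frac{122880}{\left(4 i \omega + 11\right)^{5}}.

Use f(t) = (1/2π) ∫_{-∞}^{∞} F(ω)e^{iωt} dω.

f(t) = 5 t^{4} e^{- \frac{11 t}{4}} u\left(t\right)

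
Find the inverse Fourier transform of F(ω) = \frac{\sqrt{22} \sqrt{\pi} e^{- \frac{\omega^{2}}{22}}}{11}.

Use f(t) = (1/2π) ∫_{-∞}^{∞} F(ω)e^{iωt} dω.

f(t) = e^{- \frac{11 t^{2}}{2}}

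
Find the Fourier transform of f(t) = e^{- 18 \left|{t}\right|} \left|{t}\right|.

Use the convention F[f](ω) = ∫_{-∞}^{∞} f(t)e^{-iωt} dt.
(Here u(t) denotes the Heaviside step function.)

F(ω) = \frac{2 \left(324 - \omega^{2}\right)}{\left(\omega^{2} + 324\right)^{2}}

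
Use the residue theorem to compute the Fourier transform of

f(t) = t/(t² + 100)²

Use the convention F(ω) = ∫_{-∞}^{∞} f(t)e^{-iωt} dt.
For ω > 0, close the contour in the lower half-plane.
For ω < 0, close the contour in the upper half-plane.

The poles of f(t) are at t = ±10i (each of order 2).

Let g(z) = f(z)e^{-iωz}; for large |z| the factor e^{-iωz} decays in the lower half-plane when ω > 0 and in the upper half-plane when ω < 0.

Case ω > 0 (lower half-plane, clockwise contour ⇒ F(ω) = -2πi·ΣRes):
  Res_{z = - 10 i} g(z) = \frac{\omega e^{- 10 \omega}}{40} (pole of order 2)
  F(ω) = -2πi·ΣRes = - \frac{i \pi \omega e^{- 10 \omega}}{20}

Case ω < 0 (upper half-plane, counterclockwise contour ⇒ F(ω) = +2πi·ΣRes):
  Res_{z = 10 i} g(z) = - \frac{\omega e^{10 \omega}}{40} (pole of order 2)
  F(ω) = 2πi·ΣRes = - \frac{i \pi \omega e^{10 \omega}}{20}

Both cases combine into a single formula in |ω|:

F(ω) = - \frac{i \pi \omega e^{- 10 \left|{\omega}\right|}}{20}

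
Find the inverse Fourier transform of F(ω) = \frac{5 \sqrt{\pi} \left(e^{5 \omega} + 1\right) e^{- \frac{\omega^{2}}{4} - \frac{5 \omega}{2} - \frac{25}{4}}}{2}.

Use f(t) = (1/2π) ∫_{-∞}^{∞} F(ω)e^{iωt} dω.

f(t) = 5 e^{- t^{2}} \cos{\left(5 t \right)}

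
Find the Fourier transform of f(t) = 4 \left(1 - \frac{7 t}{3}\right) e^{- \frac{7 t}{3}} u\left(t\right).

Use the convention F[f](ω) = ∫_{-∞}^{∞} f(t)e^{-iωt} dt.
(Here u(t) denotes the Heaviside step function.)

F(ω) = \frac{36 i \omega}{- 9 \omega^{2} + 42 i \omega + 49}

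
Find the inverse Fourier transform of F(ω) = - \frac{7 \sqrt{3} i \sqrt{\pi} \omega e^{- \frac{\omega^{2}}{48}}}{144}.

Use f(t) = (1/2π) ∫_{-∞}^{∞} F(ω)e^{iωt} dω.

f(t) = 7 t e^{- 12 t^{2}}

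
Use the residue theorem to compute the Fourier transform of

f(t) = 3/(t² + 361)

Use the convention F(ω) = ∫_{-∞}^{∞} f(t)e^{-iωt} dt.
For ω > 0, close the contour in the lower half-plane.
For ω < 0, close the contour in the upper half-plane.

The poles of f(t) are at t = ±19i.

Let g(z) = f(z)e^{-iωz}; for large |z| the factor e^{-iωz} decays in the lower half-plane when ω > 0 and in the upper half-plane when ω < 0.

Case ω > 0 (lower half-plane, clockwise contour ⇒ F(ω) = -2πi·ΣRes):
  Res_{z = - 19 i} g(z) = \frac{3 i e^{- 19 \omega}}{38}
  F(ω) = -2πi·ΣRes = \frac{3 \pi e^{- 19 \omega}}{19}

Case ω < 0 (upper half-plane, counterclockwise contour ⇒ F(ω) = +2πi·ΣRes):
  Res_{z = 19 i} g(z) = - \frac{3 i e^{19 \omega}}{38}
  F(ω) = 2πi·ΣRes = \frac{3 \pi e^{19 \omega}}{19}

Both cases combine into a single formula in |ω|:

F(ω) = \frac{3 \pi e^{- 19 \left|{\omega}\right|}}{19}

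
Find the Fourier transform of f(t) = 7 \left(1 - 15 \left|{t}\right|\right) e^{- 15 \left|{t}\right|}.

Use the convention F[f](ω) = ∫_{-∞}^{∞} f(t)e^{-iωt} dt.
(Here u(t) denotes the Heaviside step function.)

F(ω) = \frac{420 \omega^{2}}{\left(\omega^{2} + 225\right)^{2}}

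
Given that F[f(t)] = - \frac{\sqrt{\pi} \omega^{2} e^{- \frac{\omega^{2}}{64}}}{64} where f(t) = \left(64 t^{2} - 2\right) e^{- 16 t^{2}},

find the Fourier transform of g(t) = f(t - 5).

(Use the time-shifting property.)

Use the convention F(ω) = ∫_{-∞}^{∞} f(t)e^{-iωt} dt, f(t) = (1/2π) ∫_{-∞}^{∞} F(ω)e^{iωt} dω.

F[g](ω) = - \frac{\sqrt{\pi} \omega^{2} e^{- \frac{\omega \left(\omega + 320 i\right)}{64}}}{64}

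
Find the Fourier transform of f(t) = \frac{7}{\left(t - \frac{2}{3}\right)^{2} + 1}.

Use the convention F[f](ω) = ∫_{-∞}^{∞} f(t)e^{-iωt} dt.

F(ω) = 7 \pi e^{- \frac{2 i \omega}{3} - \left|{\omega}\right|}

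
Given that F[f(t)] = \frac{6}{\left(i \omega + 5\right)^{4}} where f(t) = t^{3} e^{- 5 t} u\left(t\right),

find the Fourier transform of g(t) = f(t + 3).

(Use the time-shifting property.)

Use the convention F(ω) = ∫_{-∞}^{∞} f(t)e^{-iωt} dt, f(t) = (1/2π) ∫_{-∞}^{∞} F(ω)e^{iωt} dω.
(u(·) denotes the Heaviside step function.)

F[g](ω) = \frac{6 e^{3 i \omega}}{\left(i \omega + 5\right)^{4}}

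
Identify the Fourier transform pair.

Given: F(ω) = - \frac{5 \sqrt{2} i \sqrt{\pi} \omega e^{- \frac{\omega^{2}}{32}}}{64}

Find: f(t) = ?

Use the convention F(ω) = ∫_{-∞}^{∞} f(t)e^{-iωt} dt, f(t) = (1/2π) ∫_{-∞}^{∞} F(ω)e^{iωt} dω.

f(t) = 5 t e^{- 8 t^{2}}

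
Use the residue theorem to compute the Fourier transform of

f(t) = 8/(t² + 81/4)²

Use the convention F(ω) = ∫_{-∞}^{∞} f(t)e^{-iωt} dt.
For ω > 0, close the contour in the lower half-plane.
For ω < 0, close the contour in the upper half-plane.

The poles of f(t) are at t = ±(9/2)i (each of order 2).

Let g(z) = f(z)e^{-iωz}; for large |z| the factor e^{-iωz} decays in the lower half-plane when ω > 0 and in the upper half-plane when ω < 0.

Case ω > 0 (lower half-plane, clockwise contour ⇒ F(ω) = -2πi·ΣRes):
  Res_{z = - \frac{9 i}{2}} g(z) = \frac{8 i \left(9 \omega + 2\right) e^{- \frac{9 \omega}{2}}}{729} (pole of order 2)
  F(ω) = -2πi·ΣRes = \frac{16 \pi \left(9 \omega + 2\right) e^{- \frac{9 \omega}{2}}}{729}

Case ω < 0 (upper half-plane, counterclockwise contour ⇒ F(ω) = +2πi·ΣRes):
  Res_{z = \frac{9 i}{2}} g(z) = \frac{8 i \left(9 \omega - 2\right) e^{\frac{9 \omega}{2}}}{729} (pole of order 2)
  F(ω) = 2πi·ΣRes = \frac{16 \pi \left(2 - 9 \omega\right) e^{\frac{9 \omega}{2}}}{729}

Both cases combine into a single formula in |ω|:

F(ω) = \frac{16 \pi \left(9 \left|{\omega}\right| + 2\right) e^{- \frac{9 \left|{\omega}\right|}{2}}}{729}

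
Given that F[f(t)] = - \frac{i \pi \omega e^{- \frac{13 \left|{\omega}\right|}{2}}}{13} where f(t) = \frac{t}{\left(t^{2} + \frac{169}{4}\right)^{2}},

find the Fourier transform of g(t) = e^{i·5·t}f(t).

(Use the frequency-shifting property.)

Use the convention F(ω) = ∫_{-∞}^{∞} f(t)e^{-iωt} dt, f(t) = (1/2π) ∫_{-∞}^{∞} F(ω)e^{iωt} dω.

F[g](ω) = \frac{i \pi \left(5 - \omega\right) e^{- \frac{13 \left|{\omega - 5}\right|}{2}}}{13}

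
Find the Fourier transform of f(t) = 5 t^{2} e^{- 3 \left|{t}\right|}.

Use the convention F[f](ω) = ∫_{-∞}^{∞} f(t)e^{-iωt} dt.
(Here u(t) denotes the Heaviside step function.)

F(ω) = \frac{180 \left(3 - \omega^{2}\right)}{\left(\omega^{2} + 9\right)^{3}}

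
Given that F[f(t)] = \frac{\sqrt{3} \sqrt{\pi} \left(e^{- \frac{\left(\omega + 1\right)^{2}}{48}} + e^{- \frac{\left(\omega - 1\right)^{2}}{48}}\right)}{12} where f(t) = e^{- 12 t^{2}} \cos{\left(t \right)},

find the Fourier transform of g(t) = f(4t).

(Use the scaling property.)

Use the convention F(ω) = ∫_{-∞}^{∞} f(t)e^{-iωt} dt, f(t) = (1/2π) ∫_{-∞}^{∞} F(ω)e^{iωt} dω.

F[g](ω) = \frac{\sqrt{3} \sqrt{\pi} \left(e^{\frac{\omega}{48}} + 1\right) e^{- \frac{\omega^{2}}{768} - \frac{\omega}{96} - \frac{1}{48}}}{48}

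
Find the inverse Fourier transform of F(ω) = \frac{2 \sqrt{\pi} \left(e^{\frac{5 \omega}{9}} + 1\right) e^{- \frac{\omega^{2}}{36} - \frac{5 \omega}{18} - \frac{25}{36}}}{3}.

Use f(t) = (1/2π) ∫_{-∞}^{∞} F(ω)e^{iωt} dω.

f(t) = 4 e^{- 9 t^{2}} \cos{\left(5 t \right)}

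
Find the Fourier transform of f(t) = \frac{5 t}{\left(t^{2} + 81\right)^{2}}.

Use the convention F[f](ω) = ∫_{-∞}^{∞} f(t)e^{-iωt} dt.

F(ω) = - \frac{5 i \pi \omega e^{- 9 \left|{\omega}\right|}}{18}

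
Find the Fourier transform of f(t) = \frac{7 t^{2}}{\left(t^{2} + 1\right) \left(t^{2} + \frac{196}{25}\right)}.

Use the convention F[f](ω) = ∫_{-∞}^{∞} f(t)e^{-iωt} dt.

F(ω) = - \frac{175 \pi e^{- \left|{\omega}\right|}}{171} + \frac{490 \pi e^{- \frac{14 \left|{\omega}\right|}{5}}}{171}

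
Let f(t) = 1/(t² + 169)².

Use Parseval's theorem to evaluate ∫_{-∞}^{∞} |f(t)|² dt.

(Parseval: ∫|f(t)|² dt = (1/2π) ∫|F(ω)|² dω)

∫|f(t)|² dt = \frac{5 \pi}{1003976272}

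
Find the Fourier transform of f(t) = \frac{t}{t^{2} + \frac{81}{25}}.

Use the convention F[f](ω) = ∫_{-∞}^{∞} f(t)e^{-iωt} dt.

F(ω) = - i \pi e^{- \frac{9 \left|{\omega}\right|}{5}} \operatorname{sign}{\left(\omega \right)}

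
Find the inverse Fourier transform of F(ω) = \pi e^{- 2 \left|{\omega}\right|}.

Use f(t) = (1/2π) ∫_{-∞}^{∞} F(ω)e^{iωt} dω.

f(t) = \frac{2}{t^{2} + 4}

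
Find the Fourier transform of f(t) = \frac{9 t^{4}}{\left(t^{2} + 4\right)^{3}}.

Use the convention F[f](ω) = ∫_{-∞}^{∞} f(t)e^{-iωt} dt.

F(ω) = \frac{9 \pi \left(4 \omega^{2} - 10 \left|{\omega}\right| + 3\right) e^{- 2 \left|{\omega}\right|}}{16}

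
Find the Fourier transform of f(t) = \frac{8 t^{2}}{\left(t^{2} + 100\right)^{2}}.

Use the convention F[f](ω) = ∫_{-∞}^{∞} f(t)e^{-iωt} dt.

F(ω) = \frac{2 \pi \left(1 - 10 \left|{\omega}\right|\right) e^{- 10 \left|{\omega}\right|}}{5}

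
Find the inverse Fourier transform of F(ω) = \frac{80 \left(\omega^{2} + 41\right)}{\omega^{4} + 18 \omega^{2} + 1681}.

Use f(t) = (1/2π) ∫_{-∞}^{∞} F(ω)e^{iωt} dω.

f(t) = 8 e^{- 5 \left|{t}\right|} \cos{\left(4 \left|{t}\right| \right)}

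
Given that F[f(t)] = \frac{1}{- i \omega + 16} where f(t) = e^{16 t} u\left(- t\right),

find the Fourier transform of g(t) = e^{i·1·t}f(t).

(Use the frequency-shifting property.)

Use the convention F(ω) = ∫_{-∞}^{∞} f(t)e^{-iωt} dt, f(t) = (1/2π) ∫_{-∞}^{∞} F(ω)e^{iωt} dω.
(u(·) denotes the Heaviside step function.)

F[g](ω) = \frac{i}{\omega - 1 + 16 i}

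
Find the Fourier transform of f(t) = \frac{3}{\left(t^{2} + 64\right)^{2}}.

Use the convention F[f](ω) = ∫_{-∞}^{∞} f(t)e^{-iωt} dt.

F(ω) = \frac{3 \pi \left(8 \left|{\omega}\right| + 1\right) e^{- 8 \left|{\omega}\right|}}{1024}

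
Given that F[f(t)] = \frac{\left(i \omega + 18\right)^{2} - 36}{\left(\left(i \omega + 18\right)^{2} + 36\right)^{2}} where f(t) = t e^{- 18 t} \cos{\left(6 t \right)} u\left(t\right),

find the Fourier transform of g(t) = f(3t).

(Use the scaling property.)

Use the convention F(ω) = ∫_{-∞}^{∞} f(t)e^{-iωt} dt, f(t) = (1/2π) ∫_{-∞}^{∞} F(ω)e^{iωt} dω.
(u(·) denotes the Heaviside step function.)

F[g](ω) = \frac{3 \left(\left(i \omega + 54\right)^{2} - 324\right)}{\left(\left(i \omega + 54\right)^{2} + 324\right)^{2}}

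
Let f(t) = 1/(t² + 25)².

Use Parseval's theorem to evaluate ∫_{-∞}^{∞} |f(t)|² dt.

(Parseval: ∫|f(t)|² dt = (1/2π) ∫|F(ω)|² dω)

∫|f(t)|² dt = \frac{\pi}{250000}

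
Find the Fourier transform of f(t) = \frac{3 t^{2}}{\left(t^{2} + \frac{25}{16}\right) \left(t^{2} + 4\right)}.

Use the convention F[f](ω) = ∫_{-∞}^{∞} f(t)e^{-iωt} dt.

F(ω) = \frac{32 \pi e^{- 2 \left|{\omega}\right|}}{13} - \frac{20 \pi e^{- \frac{5 \left|{\omega}\right|}{4}}}{13}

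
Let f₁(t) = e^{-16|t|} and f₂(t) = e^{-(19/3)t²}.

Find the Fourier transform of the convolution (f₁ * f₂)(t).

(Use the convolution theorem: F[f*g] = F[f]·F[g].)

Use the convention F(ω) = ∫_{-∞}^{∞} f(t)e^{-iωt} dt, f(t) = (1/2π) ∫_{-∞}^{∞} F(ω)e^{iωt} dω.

F[f₁*f₂](ω) = \frac{32 \sqrt{57} \sqrt{\pi} e^{- \frac{3 \omega^{2}}{76}}}{19 \left(\omega^{2} + 256\right)}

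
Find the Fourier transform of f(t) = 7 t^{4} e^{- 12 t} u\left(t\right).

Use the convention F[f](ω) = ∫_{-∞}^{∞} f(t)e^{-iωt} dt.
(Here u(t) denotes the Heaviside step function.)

F(ω) = \frac{168}{\left(i \omega + 12\right)^{5}}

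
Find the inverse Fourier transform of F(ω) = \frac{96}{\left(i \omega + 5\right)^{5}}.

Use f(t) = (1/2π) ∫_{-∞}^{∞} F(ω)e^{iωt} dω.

f(t) = 4 t^{4} e^{- 5 t} u\left(t\right)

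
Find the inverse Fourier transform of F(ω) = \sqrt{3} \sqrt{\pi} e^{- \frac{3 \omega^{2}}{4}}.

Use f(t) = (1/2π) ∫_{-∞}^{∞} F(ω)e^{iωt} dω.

f(t) = e^{- \frac{t^{2}}{3}}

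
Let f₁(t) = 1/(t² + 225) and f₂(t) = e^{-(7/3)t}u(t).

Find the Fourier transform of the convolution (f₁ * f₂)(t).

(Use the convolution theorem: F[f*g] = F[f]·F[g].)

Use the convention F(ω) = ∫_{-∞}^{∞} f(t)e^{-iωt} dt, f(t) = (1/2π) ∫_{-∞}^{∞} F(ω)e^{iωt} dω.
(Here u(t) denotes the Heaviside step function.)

F[f₁*f₂](ω) = \frac{\pi e^{- 15 \left|{\omega}\right|}}{5 \left(3 i \omega + 7\right)}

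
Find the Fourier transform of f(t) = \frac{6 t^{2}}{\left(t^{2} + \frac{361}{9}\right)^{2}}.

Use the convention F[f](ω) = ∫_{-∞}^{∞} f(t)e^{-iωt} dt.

F(ω) = \frac{3 \pi \left(3 - 19 \left|{\omega}\right|\right) e^{- \frac{19 \left|{\omega}\right|}{3}}}{19}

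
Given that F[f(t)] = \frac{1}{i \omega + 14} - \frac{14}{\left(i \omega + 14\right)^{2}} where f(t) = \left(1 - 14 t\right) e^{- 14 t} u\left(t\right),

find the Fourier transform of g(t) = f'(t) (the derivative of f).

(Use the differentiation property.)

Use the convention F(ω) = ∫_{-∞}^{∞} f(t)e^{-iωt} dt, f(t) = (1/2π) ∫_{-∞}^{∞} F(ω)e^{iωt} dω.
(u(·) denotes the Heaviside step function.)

F[g](ω) = \frac{\omega^{2}}{\omega^{2} - 28 i \omega - 196}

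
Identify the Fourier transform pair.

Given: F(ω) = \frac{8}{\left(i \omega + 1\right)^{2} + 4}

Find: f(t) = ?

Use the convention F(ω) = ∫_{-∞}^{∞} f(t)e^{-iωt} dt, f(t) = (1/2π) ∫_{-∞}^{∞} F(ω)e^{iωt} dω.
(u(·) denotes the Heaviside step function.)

f(t) = 4 e^{- t} \sin{\left(2 t \right)} u\left(t\right)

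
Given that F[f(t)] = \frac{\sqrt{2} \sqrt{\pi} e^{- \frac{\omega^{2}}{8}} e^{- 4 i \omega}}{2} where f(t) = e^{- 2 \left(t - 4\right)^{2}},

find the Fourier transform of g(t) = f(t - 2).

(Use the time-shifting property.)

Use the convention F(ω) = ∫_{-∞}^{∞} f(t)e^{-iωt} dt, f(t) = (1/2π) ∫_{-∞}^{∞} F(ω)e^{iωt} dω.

F[g](ω) = \frac{\sqrt{2} \sqrt{\pi} e^{- \frac{\omega \left(\omega + 48 i\right)}{8}}}{2}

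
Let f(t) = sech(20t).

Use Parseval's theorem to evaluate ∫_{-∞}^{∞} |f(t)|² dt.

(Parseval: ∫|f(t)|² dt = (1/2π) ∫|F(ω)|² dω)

∫|f(t)|² dt = \frac{1}{10}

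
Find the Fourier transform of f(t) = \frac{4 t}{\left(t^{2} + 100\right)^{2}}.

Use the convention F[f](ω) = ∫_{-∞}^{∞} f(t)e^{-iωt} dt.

F(ω) = - \frac{i \pi \omega e^{- 10 \left|{\omega}\right|}}{5}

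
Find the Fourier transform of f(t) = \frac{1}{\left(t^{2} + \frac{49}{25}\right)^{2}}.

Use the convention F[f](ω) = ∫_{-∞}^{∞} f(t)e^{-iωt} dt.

F(ω) = \frac{25 \pi \left(7 \left|{\omega}\right| + 5\right) e^{- \frac{7 \left|{\omega}\right|}{5}}}{686}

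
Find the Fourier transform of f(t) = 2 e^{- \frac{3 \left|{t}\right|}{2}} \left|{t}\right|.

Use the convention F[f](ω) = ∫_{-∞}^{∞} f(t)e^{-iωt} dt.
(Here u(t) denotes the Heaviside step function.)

F(ω) = \frac{16 \left(9 - 4 \omega^{2}\right)}{\left(4 \omega^{2} + 9\right)^{2}}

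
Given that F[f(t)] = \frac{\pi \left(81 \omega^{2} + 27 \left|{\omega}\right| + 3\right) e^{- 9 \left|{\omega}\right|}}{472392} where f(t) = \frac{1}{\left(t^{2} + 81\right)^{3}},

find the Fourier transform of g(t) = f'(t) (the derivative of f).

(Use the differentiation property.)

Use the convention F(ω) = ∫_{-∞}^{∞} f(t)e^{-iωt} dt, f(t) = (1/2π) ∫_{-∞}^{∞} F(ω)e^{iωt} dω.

F[g](ω) = \frac{i \pi \omega \left(27 \omega^{2} + 9 \left|{\omega}\right| + 1\right) e^{- 9 \left|{\omega}\right|}}{157464}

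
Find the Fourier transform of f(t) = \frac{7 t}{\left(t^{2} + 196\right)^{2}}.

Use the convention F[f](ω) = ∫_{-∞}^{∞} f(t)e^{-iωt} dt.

F(ω) = - \frac{i \pi \omega e^{- 14 \left|{\omega}\right|}}{4}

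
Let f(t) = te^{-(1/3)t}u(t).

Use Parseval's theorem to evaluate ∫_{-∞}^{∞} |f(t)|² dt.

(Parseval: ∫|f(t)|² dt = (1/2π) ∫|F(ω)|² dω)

∫|f(t)|² dt = \frac{27}{4}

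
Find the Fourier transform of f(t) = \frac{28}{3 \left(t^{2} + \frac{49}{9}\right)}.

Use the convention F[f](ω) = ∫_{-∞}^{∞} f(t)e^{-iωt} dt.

F(ω) = 4 \pi e^{- \frac{7 \left|{\omega}\right|}{3}}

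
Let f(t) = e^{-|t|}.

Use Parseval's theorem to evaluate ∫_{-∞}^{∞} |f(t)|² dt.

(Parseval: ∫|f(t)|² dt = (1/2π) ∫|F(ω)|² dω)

∫|f(t)|² dt = 1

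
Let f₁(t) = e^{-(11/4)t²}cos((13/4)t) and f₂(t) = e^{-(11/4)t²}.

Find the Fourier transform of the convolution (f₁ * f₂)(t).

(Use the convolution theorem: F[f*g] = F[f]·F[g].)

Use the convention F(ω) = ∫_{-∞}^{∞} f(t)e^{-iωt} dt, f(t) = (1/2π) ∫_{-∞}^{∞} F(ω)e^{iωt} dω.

F[f₁*f₂](ω) = \frac{2 \pi \left(e^{\frac{13 \omega}{11}} + 1\right) e^{- \frac{2 \omega^{2}}{11} - \frac{13 \omega}{22} - \frac{169}{176}}}{11}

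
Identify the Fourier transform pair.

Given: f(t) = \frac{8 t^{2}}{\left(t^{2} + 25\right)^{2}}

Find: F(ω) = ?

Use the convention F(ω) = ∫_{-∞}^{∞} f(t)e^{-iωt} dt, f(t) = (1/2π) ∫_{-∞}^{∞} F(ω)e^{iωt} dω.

F(ω) = \frac{4 \pi \left(1 - 5 \left|{\omega}\right|\right) e^{- 5 \left|{\omega}\right|}}{5}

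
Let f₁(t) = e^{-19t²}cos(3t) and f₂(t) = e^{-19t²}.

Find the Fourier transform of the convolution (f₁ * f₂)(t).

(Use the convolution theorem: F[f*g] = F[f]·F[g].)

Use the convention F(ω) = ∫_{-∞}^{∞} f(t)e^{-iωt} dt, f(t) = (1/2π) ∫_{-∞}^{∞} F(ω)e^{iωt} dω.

F[f₁*f₂](ω) = \frac{\pi \left(e^{\frac{3 \omega}{19}} + 1\right) e^{- \frac{\omega^{2}}{38} - \frac{3 \omega}{38} - \frac{9}{76}}}{38}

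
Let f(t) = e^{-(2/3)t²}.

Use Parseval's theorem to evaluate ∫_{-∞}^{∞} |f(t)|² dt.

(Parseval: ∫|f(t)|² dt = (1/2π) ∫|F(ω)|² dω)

∫|f(t)|² dt = \frac{\sqrt{3} \sqrt{\pi}}{2}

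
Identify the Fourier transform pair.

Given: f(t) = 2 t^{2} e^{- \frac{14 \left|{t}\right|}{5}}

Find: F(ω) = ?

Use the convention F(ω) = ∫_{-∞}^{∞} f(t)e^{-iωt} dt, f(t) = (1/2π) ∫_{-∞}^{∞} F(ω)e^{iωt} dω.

F(ω) = \frac{14000 \left(196 - 75 \omega^{2}\right)}{\left(25 \omega^{2} + 196\right)^{3}}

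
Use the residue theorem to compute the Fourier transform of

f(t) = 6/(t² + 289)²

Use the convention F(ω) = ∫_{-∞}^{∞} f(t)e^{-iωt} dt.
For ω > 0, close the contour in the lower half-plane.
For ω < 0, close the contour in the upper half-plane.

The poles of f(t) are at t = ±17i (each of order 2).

Let g(z) = f(z)e^{-iωz}; for large |z| the factor e^{-iωz} decays in the lower half-plane when ω > 0 and in the upper half-plane when ω < 0.

Case ω > 0 (lower half-plane, clockwise contour ⇒ F(ω) = -2πi·ΣRes):
  Res_{z = - 17 i} g(z) = \frac{3 i \left(17 \omega + 1\right) e^{- 17 \omega}}{9826} (pole of order 2)
  F(ω) = -2πi·ΣRes = \frac{3 \pi \left(17 \omega + 1\right) e^{- 17 \omega}}{4913}

Case ω < 0 (upper half-plane, counterclockwise contour ⇒ F(ω) = +2πi·ΣRes):
  Res_{z = 17 i} g(z) = \frac{3 i \left(17 \omega - 1\right) e^{17 \omega}}{9826} (pole of order 2)
  F(ω) = 2πi·ΣRes = \frac{3 \pi \left(1 - 17 \omega\right) e^{17 \omega}}{4913}

Both cases combine into a single formula in |ω|:

F(ω) = \frac{3 \pi \left(17 \left|{\omega}\right| + 1\right) e^{- 17 \left|{\omega}\right|}}{4913}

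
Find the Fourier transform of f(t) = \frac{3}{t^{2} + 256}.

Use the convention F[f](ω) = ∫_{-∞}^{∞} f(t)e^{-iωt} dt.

F(ω) = \frac{3 \pi e^{- 16 \left|{\omega}\right|}}{16}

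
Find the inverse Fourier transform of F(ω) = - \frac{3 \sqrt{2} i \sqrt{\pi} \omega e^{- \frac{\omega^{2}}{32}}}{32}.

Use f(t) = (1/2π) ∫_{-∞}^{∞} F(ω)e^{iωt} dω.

f(t) = 6 t e^{- 8 t^{2}}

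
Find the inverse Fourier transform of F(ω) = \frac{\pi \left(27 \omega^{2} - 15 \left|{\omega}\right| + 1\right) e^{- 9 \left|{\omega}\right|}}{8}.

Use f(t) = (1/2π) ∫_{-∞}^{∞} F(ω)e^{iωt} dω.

f(t) = \frac{3 t^{4}}{\left(t^{2} + 81\right)^{3}}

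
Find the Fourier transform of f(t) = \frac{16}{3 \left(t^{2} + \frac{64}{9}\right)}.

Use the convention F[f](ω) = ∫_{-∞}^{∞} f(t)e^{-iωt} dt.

F(ω) = 2 \pi e^{- \frac{8 \left|{\omega}\right|}{3}}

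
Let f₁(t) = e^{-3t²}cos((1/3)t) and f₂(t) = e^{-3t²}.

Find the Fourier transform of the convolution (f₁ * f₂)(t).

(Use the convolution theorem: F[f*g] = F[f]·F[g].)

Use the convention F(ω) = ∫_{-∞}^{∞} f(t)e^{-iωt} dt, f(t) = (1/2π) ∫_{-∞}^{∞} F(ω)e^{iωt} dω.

F[f₁*f₂](ω) = \frac{\pi \left(e^{\frac{\omega}{9}} + 1\right) e^{- \frac{\omega^{2}}{6} - \frac{\omega}{18} - \frac{1}{108}}}{6}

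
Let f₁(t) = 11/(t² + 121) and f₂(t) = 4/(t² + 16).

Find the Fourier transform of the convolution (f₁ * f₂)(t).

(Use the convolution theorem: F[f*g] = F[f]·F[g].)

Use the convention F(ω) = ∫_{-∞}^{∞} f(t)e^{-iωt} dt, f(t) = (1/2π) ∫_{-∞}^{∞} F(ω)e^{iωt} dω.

F[f₁*f₂](ω) = \pi^{2} e^{- 15 \left|{\omega}\right|}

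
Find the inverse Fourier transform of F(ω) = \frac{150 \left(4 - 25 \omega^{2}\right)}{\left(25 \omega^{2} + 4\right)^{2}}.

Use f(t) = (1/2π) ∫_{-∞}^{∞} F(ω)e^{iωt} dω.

f(t) = 3 e^{- \frac{2 \left|{t}\right|}{5}} \left|{t}\right|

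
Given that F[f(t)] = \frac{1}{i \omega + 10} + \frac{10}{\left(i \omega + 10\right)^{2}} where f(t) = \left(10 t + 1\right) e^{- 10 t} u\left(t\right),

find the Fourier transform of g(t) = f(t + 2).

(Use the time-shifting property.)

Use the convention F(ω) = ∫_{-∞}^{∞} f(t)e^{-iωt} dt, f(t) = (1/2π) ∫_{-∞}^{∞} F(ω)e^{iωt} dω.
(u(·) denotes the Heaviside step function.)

F[g](ω) = \frac{\left(- i \omega - 20\right) e^{2 i \omega}}{\omega^{2} - 20 i \omega - 100}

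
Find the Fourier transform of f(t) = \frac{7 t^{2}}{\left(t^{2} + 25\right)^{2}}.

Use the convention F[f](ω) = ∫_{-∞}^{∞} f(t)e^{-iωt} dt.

F(ω) = \frac{7 \pi \left(1 - 5 \left|{\omega}\right|\right) e^{- 5 \left|{\omega}\right|}}{10}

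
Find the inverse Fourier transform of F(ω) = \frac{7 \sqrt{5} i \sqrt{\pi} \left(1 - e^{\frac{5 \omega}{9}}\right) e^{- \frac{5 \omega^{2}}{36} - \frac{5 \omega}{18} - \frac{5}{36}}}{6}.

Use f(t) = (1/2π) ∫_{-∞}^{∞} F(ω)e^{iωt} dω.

f(t) = 7 e^{- \frac{9 t^{2}}{5}} \sin{\left(t \right)}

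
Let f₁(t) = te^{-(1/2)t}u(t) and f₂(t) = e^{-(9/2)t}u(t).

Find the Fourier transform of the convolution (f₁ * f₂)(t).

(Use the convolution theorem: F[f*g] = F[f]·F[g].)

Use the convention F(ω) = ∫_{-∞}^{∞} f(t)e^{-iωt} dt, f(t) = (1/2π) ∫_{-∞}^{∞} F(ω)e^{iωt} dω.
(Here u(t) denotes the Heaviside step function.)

F[f₁*f₂](ω) = \frac{8}{\left(2 i \omega + 1\right)^{2} \left(2 i \omega + 9\right)}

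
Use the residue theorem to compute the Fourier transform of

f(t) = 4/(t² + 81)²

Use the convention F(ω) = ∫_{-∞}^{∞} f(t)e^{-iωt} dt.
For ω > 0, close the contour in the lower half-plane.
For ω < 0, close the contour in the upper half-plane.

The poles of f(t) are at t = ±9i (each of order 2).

Let g(z) = f(z)e^{-iωz}; for large |z| the factor e^{-iωz} decays in the lower half-plane when ω > 0 and in the upper half-plane when ω < 0.

Case ω > 0 (lower half-plane, clockwise contour ⇒ F(ω) = -2πi·ΣRes):
  Res_{z = - 9 i} g(z) = \frac{i \left(9 \omega + 1\right) e^{- 9 \omega}}{729} (pole of order 2)
  F(ω) = -2πi·ΣRes = \frac{2 \pi \left(9 \omega + 1\right) e^{- 9 \omega}}{729}

Case ω < 0 (upper half-plane, counterclockwise contour ⇒ F(ω) = +2πi·ΣRes):
  Res_{z = 9 i} g(z) = \frac{i \left(9 \omega - 1\right) e^{9 \omega}}{729} (pole of order 2)
  F(ω) = 2πi·ΣRes = \frac{2 \pi \left(1 - 9 \omega\right) e^{9 \omega}}{729}

Both cases combine into a single formula in |ω|:

F(ω) = \frac{2 \pi \left(9 \left|{\omega}\right| + 1\right) e^{- 9 \left|{\omega}\right|}}{729}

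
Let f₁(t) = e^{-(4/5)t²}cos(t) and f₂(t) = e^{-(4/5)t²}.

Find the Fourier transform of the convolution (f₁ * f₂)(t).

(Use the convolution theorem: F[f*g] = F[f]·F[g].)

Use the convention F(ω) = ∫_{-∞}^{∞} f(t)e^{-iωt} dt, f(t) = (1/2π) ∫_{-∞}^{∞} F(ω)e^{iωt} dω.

F[f₁*f₂](ω) = \frac{5 \pi \left(e^{\frac{5 \omega}{4}} + 1\right) e^{- \frac{5 \omega^{2}}{8} - \frac{5 \omega}{8} - \frac{5}{16}}}{8}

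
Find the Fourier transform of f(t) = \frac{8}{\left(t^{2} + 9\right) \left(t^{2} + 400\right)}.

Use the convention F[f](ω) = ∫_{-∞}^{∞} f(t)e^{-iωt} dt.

F(ω) = \frac{2 \pi \left(20 e^{17 \left|{\omega}\right|} - 3\right) e^{- 20 \left|{\omega}\right|}}{5865}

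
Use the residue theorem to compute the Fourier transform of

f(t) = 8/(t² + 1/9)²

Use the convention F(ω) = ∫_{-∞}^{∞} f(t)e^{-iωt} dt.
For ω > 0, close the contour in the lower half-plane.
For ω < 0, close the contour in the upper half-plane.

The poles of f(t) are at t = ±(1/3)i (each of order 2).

Let g(z) = f(z)e^{-iωz}; for large |z| the factor e^{-iωz} decays in the lower half-plane when ω > 0 and in the upper half-plane when ω < 0.

Case ω > 0 (lower half-plane, clockwise contour ⇒ F(ω) = -2πi·ΣRes):
  Res_{z = - \frac{i}{3}} g(z) = 18 i \left(\omega + 3\right) e^{- \frac{\omega}{3}} (pole of order 2)
  F(ω) = -2πi·ΣRes = 36 \pi \left(\omega + 3\right) e^{- \frac{\omega}{3}}

Case ω < 0 (upper half-plane, counterclockwise contour ⇒ F(ω) = +2πi·ΣRes):
  Res_{z = \frac{i}{3}} g(z) = 18 i \left(\omega - 3\right) e^{\frac{\omega}{3}} (pole of order 2)
  F(ω) = 2πi·ΣRes = 36 \pi \left(3 - \omega\right) e^{\frac{\omega}{3}}

Both cases combine into a single formula in |ω|:

F(ω) = 36 \pi \left(\left|{\omega}\right| + 3\right) e^{- \frac{\left|{\omega}\right|}{3}}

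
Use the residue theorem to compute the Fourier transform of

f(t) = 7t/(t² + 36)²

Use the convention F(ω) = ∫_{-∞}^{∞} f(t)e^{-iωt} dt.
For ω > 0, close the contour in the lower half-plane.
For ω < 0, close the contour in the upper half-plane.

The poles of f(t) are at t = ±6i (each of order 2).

Let g(z) = f(z)e^{-iωz}; for large |z| the factor e^{-iωz} decays in the lower half-plane when ω > 0 and in the upper half-plane when ω < 0.

Case ω > 0 (lower half-plane, clockwise contour ⇒ F(ω) = -2πi·ΣRes):
  Res_{z = - 6 i} g(z) = \frac{7 \omega e^{- 6 \omega}}{24} (pole of order 2)
  F(ω) = -2πi·ΣRes = - \frac{7 i \pi \omega e^{- 6 \omega}}{12}

Case ω < 0 (upper half-plane, counterclockwise contour ⇒ F(ω) = +2πi·ΣRes):
  Res_{z = 6 i} g(z) = - \frac{7 \omega e^{6 \omega}}{24} (pole of order 2)
  F(ω) = 2πi·ΣRes = - \frac{7 i \pi \omega e^{6 \omega}}{12}

Both cases combine into a single formula in |ω|:

F(ω) = - \frac{7 i \pi \omega e^{- 6 \left|{\omega}\right|}}{12}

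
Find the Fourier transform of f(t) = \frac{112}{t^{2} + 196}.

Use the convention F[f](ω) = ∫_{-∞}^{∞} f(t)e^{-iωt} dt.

F(ω) = 8 \pi e^{- 14 \left|{\omega}\right|}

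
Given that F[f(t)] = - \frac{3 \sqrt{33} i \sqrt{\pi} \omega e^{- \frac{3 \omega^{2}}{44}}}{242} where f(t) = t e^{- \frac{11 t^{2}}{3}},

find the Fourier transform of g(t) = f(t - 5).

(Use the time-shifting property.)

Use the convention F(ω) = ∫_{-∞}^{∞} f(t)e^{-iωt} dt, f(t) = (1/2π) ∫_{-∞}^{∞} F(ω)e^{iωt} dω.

F[g](ω) = - \frac{3 \sqrt{33} i \sqrt{\pi} \omega e^{- \frac{\omega \left(3 \omega + 220 i\right)}{44}}}{242}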